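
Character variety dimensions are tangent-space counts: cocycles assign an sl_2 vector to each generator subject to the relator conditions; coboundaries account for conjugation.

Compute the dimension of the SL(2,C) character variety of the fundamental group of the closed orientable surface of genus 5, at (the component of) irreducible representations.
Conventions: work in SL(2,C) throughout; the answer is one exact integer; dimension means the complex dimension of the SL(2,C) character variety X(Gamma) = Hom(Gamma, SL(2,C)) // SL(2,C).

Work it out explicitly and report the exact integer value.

The genus-5 surface group: 2g = 10 generators, one relator prod [a_i, b_i].
A cocycle assigns one sl_2 vector per generator subject to the relator condition d_2(z) = 0: dim of the unconstrained space is 3*2g = 30.
d_2 is surjective at irreducible rho (its cokernel H^2 is dual to H^0 = 0), so dim Z^1 = 30 - 3 = 27.
dim B^1 = 3 (coboundaries, injective at irreducible rho).
dim H^1 = 27 - 3 = 24 = dim X.

24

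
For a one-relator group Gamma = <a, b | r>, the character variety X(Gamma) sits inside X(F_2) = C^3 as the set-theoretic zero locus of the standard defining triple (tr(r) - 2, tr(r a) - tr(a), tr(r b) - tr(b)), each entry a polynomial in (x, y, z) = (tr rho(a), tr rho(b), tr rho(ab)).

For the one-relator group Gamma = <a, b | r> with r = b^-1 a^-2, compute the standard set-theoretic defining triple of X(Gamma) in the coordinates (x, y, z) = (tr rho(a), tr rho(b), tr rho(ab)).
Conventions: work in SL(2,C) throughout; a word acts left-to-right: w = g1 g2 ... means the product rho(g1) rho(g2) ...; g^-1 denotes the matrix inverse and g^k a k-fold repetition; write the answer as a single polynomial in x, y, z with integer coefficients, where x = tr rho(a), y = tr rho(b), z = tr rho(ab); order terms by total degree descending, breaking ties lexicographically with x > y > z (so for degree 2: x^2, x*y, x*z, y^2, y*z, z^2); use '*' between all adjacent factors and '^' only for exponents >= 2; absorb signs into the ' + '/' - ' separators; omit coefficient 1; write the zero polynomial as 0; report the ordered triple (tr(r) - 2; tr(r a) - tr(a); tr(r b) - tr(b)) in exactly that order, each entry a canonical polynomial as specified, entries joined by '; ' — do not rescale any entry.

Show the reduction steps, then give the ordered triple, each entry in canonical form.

x*z - y - 2; -x + z; x^2 - y - 2

reduce: trace(b^-1) = trace(b) = y
trace(b^-1 a) = trace(a) * trace(b) - trace(a b) = x*y - z
trace(b^-1 a^-1) = trace(b^-1) * trace(a) - trace(b^-1 a) = z
trace(b^-1 a^-2) = trace(b^-1 a^-1) * trace(a) - trace(b^-1) = x*z - y
trace(a^-2) = trace(a^-1) * trace(a) - trace(1)  (eliminate a^-1) = x^2 - 2
assemble the triple (trace(r) - 2; trace(r a) - x; trace(r b) - y)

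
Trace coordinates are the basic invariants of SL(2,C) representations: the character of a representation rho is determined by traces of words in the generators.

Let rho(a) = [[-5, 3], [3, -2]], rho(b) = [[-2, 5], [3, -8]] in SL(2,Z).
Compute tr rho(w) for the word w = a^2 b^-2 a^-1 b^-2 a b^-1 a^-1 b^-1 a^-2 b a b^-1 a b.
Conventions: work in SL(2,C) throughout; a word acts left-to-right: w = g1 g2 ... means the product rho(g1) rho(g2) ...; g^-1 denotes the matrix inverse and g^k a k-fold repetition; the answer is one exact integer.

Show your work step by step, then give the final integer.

rho(a) = [[-5, 3], [3, -2]]
... * rho(a) = [[-5, 3], [3, -2]]  ->  [[34, -21], [-21, 13]]
... * rho(b^-1) = [[-8, -5], [-3, -2]]  ->  [[-209, -128], [129, 79]]
... * rho(b^-1) = [[-8, -5], [-3, -2]]  ->  [[2056, 1301], [-1269, -803]]
... * rho(a^-1) = [[-2, -3], [-3, -5]]  ->  [[-8015, -12673], [4947, 7822]]
... * rho(b^-1) = [[-8, -5], [-3, -2]]  ->  [[102139, 65421], [-63042, -40379]]
... * rho(b^-1) = [[-8, -5], [-3, -2]]  ->  [[-1013375, -641537], [625473, 395968]]
... * rho(a) = [[-5, 3], [3, -2]]  ->  [[3142264, -1757051], [-1939461, 1084483]]
... * rho(b^-1) = [[-8, -5], [-3, -2]]  ->  [[-19866959, -12197218], [12262239, 7528339]]
... * rho(a^-1) = [[-2, -3], [-3, -5]]  ->  [[76325572, 120586967], [-47109495, -74428412]]
... * rho(b^-1) = [[-8, -5], [-3, -2]]  ->  [[-972365477, -622801794], [600161196, 384404299]]
... * rho(a^-1) = [[-2, -3], [-3, -5]]  ->  [[3813136336, 6031105401], [-2353535289, -3722505083]]
... * rho(a^-1) = [[-2, -3], [-3, -5]]  ->  [[-25719588875, -41594936013], [15874585827, 25673131282]]
... * rho(b) = [[-2, 5], [3, -8]]  ->  [[-73345630289, 204161543729], [45270222192, -126012121121]]
... * rho(a) = [[-5, 3], [3, -2]]  ->  [[979212782632, -628359978325], [-604387474323, 387834908818]]
... * rho(b^-1) = [[-8, -5], [-3, -2]]  ->  [[-5948622326081, -3639343956510], [3671595068130, 2246267553979]]
... * rho(a) = [[-5, 3], [3, -2]]  ->  [[18825079760875, -10567179065223], [-11619172678713, 6522250096432]]
... * rho(b) = [[-2, 5], [3, -8]]  ->  [[-69351696717419, 178662831326159], [42805095646722, -110273864165021]]
tr = -69351696717419 + -110273864165021 = -179625560882440

-179625560882440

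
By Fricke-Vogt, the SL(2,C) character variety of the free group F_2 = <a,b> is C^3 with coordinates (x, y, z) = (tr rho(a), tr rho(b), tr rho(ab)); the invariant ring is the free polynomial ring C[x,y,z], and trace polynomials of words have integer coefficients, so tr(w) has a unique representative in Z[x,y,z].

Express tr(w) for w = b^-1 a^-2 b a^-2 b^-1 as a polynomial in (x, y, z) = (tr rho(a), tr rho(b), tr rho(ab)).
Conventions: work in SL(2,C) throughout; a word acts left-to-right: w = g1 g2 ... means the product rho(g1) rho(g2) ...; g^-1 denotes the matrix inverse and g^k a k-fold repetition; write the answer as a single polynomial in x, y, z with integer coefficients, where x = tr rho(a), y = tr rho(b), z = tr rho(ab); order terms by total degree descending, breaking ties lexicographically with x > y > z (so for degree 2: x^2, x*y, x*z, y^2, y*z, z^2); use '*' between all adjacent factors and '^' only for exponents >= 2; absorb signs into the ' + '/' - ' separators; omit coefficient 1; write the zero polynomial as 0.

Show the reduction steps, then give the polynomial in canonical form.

trace(a^-1) = trace(a) = x
trace(a^-1 b) = trace(b) * trace(a) - trace(b a)  (eliminate a^-1) = x*y - z
trace(a^-1 b^-1) = trace(a^-1) * trace(b) - trace(a^-1 b)  (eliminate b^-1) = z
trace(a b a) = trace(a) * trace(b a) - trace(b)  (reduce the a square) = x*z - y
trace(a b a b) = trace(a b) * trace(a b) - trace(1)  (split on a) = z^2 - 2
trace(b^-1 a b a) = trace(a b a) * trace(b) - trace(a b a b)  (eliminate b^-1) = x*y*z - y^2 - z^2 + 2
trace(b^-1 a b a^-1) = trace(b^-1 a b) * trace(a) - trace(b^-1 a b a)  (eliminate a^-1) = -x*y*z + x^2 + y^2 + z^2 - 2
trace(b a^-1 b^-2 a) = trace(b^-1 a b a^-1) * trace(b) - trace(b^-1 a b a^-1 b)  (eliminate b^-1) = -x*y^2*z + x^2*y + y^3 + y*z^2 - 3*y
trace(a^-1 b^-2 a^-1 b) = trace(b a^-1 b^-2) * trace(a) - trace(b a^-1 b^-2 a)  (eliminate a^-1) = x*y^2*z - x^2*y - y^3 - y*z^2 + x*z + 3*y
trace(b a^-2 b^-2 a^-1) = trace(a^-1 b^-2 a^-1 b) * trace(a) - trace(a^-1 b^-2 a^-1 b a)  (eliminate a^-1) = x^2*y^2*z - x^3*y - x*y^3 - x*y*z^2 + x^2*z + 3*x*y - z
trace(b^-1 a^-2 b a^-2 b^-1) = trace(b a^-2 b^-2 a^-1) * trace(a) - trace(b a^-2 b^-2)  (eliminate a^-1) = x^3*y^2*z - x^4*y - x^2*y^3 - x^2*y*z^2 + x^3*z + 3*x^2*y - 2*x*z + y

x^3*y^2*z - x^4*y - x^2*y^3 - x^2*y*z^2 + x^3*z + 3*x^2*y - 2*x*z + y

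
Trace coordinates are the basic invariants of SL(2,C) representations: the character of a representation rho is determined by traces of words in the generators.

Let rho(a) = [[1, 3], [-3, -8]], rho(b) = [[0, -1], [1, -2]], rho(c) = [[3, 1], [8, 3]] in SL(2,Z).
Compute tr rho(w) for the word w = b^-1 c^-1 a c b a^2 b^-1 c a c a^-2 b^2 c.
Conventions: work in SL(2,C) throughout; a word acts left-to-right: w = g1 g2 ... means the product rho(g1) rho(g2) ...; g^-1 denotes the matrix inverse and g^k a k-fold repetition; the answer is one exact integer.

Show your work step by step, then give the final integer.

rho(b^-1) = [[-2, 1], [-1, 0]]
... * rho(c^-1) = [[3, -1], [-8, 3]]  ->  [[-14, 5], [-3, 1]]
... * rho(a) = [[1, 3], [-3, -8]]  ->  [[-29, -82], [-6, -17]]
... * rho(c) = [[3, 1], [8, 3]]  ->  [[-743, -275], [-154, -57]]
... * rho(b) = [[0, -1], [1, -2]]  ->  [[-275, 1293], [-57, 268]]
... * rho(a) = [[1, 3], [-3, -8]]  ->  [[-4154, -11169], [-861, -2315]]
... * rho(a) = [[1, 3], [-3, -8]]  ->  [[29353, 76890], [6084, 15937]]
... * rho(b^-1) = [[-2, 1], [-1, 0]]  ->  [[-135596, 29353], [-28105, 6084]]
... * rho(c) = [[3, 1], [8, 3]]  ->  [[-171964, -47537], [-35643, -9853]]
... * rho(a) = [[1, 3], [-3, -8]]  ->  [[-29353, -135596], [-6084, -28105]]
... * rho(c) = [[3, 1], [8, 3]]  ->  [[-1172827, -436141], [-243092, -90399]]
... * rho(a^-1) = [[-8, -3], [3, 1]]  ->  [[8074193, 3082340], [1673539, 638877]]
... * rho(a^-1) = [[-8, -3], [3, 1]]  ->  [[-55346524, -21140239], [-11471681, -4381740]]
... * rho(b) = [[0, -1], [1, -2]]  ->  [[-21140239, 97627002], [-4381740, 20235161]]
... * rho(b) = [[0, -1], [1, -2]]  ->  [[97627002, -174113765], [20235161, -36088582]]
... * rho(c) = [[3, 1], [8, 3]]  ->  [[-1100029114, -424714293], [-228003173, -88030585]]
tr = -1100029114 + -88030585 = -1188059699

-1188059699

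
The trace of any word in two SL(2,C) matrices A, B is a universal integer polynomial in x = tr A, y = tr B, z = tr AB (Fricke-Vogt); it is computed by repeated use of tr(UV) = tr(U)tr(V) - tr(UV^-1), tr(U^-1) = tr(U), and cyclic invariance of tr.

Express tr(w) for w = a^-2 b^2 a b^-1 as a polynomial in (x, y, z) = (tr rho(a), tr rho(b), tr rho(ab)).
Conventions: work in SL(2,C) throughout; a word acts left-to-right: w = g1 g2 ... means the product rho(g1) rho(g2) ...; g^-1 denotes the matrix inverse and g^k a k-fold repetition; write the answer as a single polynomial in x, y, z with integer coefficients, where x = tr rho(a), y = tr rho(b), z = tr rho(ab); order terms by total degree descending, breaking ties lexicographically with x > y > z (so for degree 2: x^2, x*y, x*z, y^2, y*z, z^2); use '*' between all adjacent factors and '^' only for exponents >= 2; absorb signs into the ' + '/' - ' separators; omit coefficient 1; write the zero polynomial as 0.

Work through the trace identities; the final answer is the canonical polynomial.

use: tr(b^2) = tr(b)*tr(b) - tr(1) = y^2 - 2
tr(b a b) = tr(b)*tr(a b) - tr(a) = y*z - x
tr(b^2 a b) = tr(b)*tr(b a b) - tr(b a) = y^2*z - x*y - z
tr(a b a b) = tr(a b)*tr(a b) - tr(1)   [split at repeated a] = z^2 - 2
use: tr(a b a) = tr(a)*tr(b a) - tr(b) = x*z - y
use: tr(b^2 a b a) = tr(b)*tr(a b a b) - tr(a b a) = y*z^2 - x*z - y
tr(a^-1 b^2 a b) = tr(b^2 a b)*tr(a) - tr(b^2 a b a) = x*y^2*z - x^2*y - y*z^2 + y
use: tr(a^-1 b^2 a b^-1) = tr(a^-1 b^2 a)*tr(b) - tr(a^-1 b^2 a b) = -x*y^2*z + x^2*y + y^3 + y*z^2 - 3*y
apply: tr(a^-2 b^2 a b^-1) = tr(a^-1 b^2 a b^-1)*tr(a) - tr(a^-1 b^2 a b^-1 a) = -x^2*y^2*z + x^3*y + x*y^3 + x*y*z^2 - 3*x*y - z

-x^2*y^2*z + x^3*y + x*y^3 + x*y*z^2 - 3*x*y - z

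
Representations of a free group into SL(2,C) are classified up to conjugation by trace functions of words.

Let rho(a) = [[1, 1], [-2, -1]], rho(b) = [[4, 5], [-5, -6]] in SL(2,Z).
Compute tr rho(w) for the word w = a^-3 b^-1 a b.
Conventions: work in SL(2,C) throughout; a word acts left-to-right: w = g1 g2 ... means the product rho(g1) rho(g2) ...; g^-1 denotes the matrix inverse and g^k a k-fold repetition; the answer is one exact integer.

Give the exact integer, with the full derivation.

rho(a^-1) = [[-1, -1], [2, 1]]
... * rho(a^-1) = [[-1, -1], [2, 1]]  ->  [[-1, 0], [0, -1]]
... * rho(a^-1) = [[-1, -1], [2, 1]]  ->  [[1, 1], [-2, -1]]
... * rho(b^-1) = [[-6, -5], [5, 4]]  ->  [[-1, -1], [7, 6]]
... * rho(a) = [[1, 1], [-2, -1]]  ->  [[1, 0], [-5, 1]]
... * rho(b) = [[4, 5], [-5, -6]]  ->  [[4, 5], [-25, -31]]
tr = 4 + -31 = -27

-27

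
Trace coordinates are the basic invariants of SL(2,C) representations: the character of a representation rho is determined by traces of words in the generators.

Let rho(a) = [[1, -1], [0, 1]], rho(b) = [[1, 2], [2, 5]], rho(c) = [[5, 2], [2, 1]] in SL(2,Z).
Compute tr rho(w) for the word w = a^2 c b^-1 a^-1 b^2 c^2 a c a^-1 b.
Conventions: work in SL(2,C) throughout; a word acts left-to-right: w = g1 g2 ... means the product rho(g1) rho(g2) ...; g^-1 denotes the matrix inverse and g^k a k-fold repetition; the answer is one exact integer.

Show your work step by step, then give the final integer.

rho(a) = [[1, -1], [0, 1]]
... * rho(a) = [[1, -1], [0, 1]]  ->  [[1, -2], [0, 1]]
... * rho(c) = [[5, 2], [2, 1]]  ->  [[1, 0], [2, 1]]
... * rho(b^-1) = [[5, -2], [-2, 1]]  ->  [[5, -2], [8, -3]]
... * rho(a^-1) = [[1, 1], [0, 1]]  ->  [[5, 3], [8, 5]]
... * rho(b) = [[1, 2], [2, 5]]  ->  [[11, 25], [18, 41]]
... * rho(b) = [[1, 2], [2, 5]]  ->  [[61, 147], [100, 241]]
... * rho(c) = [[5, 2], [2, 1]]  ->  [[599, 269], [982, 441]]
... * rho(c) = [[5, 2], [2, 1]]  ->  [[3533, 1467], [5792, 2405]]
... * rho(a) = [[1, -1], [0, 1]]  ->  [[3533, -2066], [5792, -3387]]
... * rho(c) = [[5, 2], [2, 1]]  ->  [[13533, 5000], [22186, 8197]]
... * rho(a^-1) = [[1, 1], [0, 1]]  ->  [[13533, 18533], [22186, 30383]]
... * rho(b) = [[1, 2], [2, 5]]  ->  [[50599, 119731], [82952, 196287]]
tr = 50599 + 196287 = 246886

246886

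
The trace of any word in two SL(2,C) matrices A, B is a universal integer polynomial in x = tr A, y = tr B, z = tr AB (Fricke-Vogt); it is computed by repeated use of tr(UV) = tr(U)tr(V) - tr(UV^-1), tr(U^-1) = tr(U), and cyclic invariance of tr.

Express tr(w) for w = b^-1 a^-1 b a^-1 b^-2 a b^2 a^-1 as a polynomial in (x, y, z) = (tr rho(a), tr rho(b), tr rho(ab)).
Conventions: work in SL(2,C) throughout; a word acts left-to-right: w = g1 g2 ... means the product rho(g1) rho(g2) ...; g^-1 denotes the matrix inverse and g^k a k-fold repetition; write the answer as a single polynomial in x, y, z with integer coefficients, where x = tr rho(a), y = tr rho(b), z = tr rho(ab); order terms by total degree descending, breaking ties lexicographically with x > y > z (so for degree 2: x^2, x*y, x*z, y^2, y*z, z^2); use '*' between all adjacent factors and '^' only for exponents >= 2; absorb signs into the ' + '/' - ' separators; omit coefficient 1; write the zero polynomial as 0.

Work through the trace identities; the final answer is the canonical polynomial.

-x^2*y^4*z^2 + x^3*y^3*z + 2*x*y^5*z + 2*x*y^3*z^3 - x^2*y^4 - x^2*y^2*z^2 - y^6 - 2*y^4*z^2 - y^2*z^4 - 6*x*y^3*z + 2*x^2*y^2 + 6*y^4 + 6*y^2*z^2 + x*y*z - 9*y^2 - z^2 + 2

next, tr(b^2 a) = tr(b)*tr(a b) - tr(a)  (reduce the b square) = y*z - x
next, tr(b^2) = tr(b)*tr(b) - tr(1)  (reduce the b square) = y^2 - 2
tr(a b^2 a) = tr(a)*tr(b^2 a) - tr(b^2)  (reduce the a square) = x*y*z - x^2 - y^2 + 2
tr(a b a b) = tr(a b)*tr(a b) - tr(1)  (split on a) = z^2 - 2
next, tr(a b a) = tr(a)*tr(b a) - tr(b)  (reduce the a square) = x*z - y
and tr(a b^2 a b) = tr(b)*tr(a b a b) - tr(a b a)  (reduce the b square) = y*z^2 - x*z - y
next, tr(b^-1 a b^2 a) = tr(a b^2 a)*tr(b) - tr(a b^2 a b)  (eliminate b^-1) = x*y^2*z - x^2*y - y^3 - y*z^2 + x*z + 3*y
tr(b^-1 a b^2 a^-1) = tr(b^-1 a b^2)*tr(a) - tr(b^-1 a b^2 a)  (eliminate a^-1) = -x*y^2*z + x^2*y + y^3 + y*z^2 - 3*y
tr(a^-1 b^-1 a b^2 a^-1) = tr(b^-1 a b^2 a^-1)*tr(a) - tr(b^-1 a b^2)  (eliminate a^-1) = -x^2*y^2*z + x^3*y + x*y^3 + x*y*z^2 - 3*x*y - z
next, tr(b^3) = tr(b)*tr(b^2) - tr(b)  (reduce the b square) = y^3 - 3*y
tr(b a b^2) = tr(b)*tr(b a b) - tr(b a)  (reduce the b square) = y^2*z - x*y - z
tr(b a b^3) = tr(b)*tr(b a b^2) - tr(b a b)  (reduce the b square) = y^3*z - x*y^2 - 2*y*z + x
tr(b a b^3 a) = tr(b)*tr(b a b a b) - tr(b a b a)  (reduce the b square) = y^2*z^2 - x*y*z - y^2 - z^2 + 2
next, tr(a b^3 a^-1 b) = tr(b a b^3)*tr(a) - tr(b a b^3 a)  (eliminate a^-1) = x*y^3*z - x^2*y^2 - y^2*z^2 - x*y*z + x^2 + y^2 + z^2 - 2
and tr(b a^-1 b^-1 a b^2) = tr(a b^3 a^-1)*tr(b) - tr(a b^3 a^-1 b)  (eliminate b^-1) = -x*y^3*z + x^2*y^2 + y^4 + y^2*z^2 + x*y*z - x^2 - 4*y^2 - z^2 + 2
and tr(a b a^2 b) = tr(a)*tr(b a b a) - tr(b a b)  (reduce the a square) = x*z^2 - y*z - x
tr(a b a^2) = tr(a)*tr(a b a) - tr(a b)  (reduce the a square) = x^2*z - x*y - z
tr(a b^2 a b a) = tr(b)*tr(a b a^2 b) - tr(a b a^2)  (reduce the b square) = x*y*z^2 - x^2*z - y^2*z + z
next, tr(a b a b a b) = tr(a b)*tr(a b a b) - tr(a^-1 b^-1)  (split on a) = z^3 - 3*z
next, tr(a b^2 a b a b) = tr(b)*tr(a b a b a b) - tr(a b a b a)  (reduce the b square) = y*z^3 - x*z^2 - 2*y*z + x
and tr(b^-1 a b^2 a b a) = tr(a b^2 a b a)*tr(b) - tr(a b^2 a b a b)  (eliminate b^-1) = x*y^2*z^2 - x^2*y*z - y^3*z - y*z^3 + x*z^2 + 3*y*z - x
tr(b a^-1 b^-1 a b^2 a) = tr(b^-1 a b^2 a b)*tr(a) - tr(b^-1 a b^2 a b a)  (eliminate a^-1) = -x*y^2*z^2 + 2*x^2*y*z + y^3*z + y*z^3 - x^3 - x*y^2 - x*z^2 - 3*y*z + 3*x
and tr(a^-1 b^-1 a b^2 a^-1 b) = tr(b a^-1 b^-1 a b^2)*tr(a) - tr(b a^-1 b^-1 a b^2 a)  (eliminate a^-1) = -x^2*y^3*z + x^3*y^2 + x*y^4 + 2*x*y^2*z^2 - x^2*y*z - y^3*z - y*z^3 - 3*x*y^2 + 3*y*z - x
tr(b^-1 a b^2 a^-1 b^-1 a^-1) = tr(a^-1 b^-1 a b^2 a^-1)*tr(b) - tr(a^-1 b^-1 a b^2 a^-1 b)  (eliminate b^-1) = -x*y^2*z^2 + x^2*y*z + y^3*z + y*z^3 - 4*y*z + x
tr(a^2 b a^2 b) = tr(a)*tr(b a^2 b a) - tr(b a^2 b)  (reduce the a square) = x^2*z^2 - 2*x*y*z + y^2 - 2
tr(a^2 b a^2) = tr(a)*tr(a^2 b a) - tr(a^2 b)  (reduce the a square) = x^3*z - x^2*y - 2*x*z + y
tr(a b a^2 b^2 a) = tr(b)*tr(a^2 b a^2 b) - tr(a^2 b a^2)  (reduce the b square) = x^2*y*z^2 - x^3*z - 2*x*y^2*z + x^2*y + y^3 + 2*x*z - 3*y
and tr(a b a b a^2 b) = tr(a)*tr(b a b a b a) - tr(b a b a b)  (reduce the a square) = x*z^3 - y*z^2 - 2*x*z + y
next, tr(a b a b a^2) = tr(a)*tr(a b a b a) - tr(a b a b)  (reduce the a square) = x^2*z^2 - x*y*z - x^2 - z^2 + 2
and tr(a b a^2 b^2 a b) = tr(b)*tr(a b a b a^2 b) - tr(a b a b a^2)  (reduce the b square) = x*y*z^3 - x^2*z^2 - y^2*z^2 - x*y*z + x^2 + y^2 + z^2 - 2
tr(b^-1 a b a^2 b^2 a) = tr(a b a^2 b^2 a)*tr(b) - tr(a b a^2 b^2 a b)  (eliminate b^-1) = x^2*y^2*z^2 - x^3*y*z - 2*x*y^3*z - x*y*z^3 + x^2*y^2 + x^2*z^2 + y^4 + y^2*z^2 + 3*x*y*z - x^2 - 4*y^2 - z^2 + 2
next, tr(b a^2 b^2 a^-1 b^-1 a) = tr(b^-1 a b a^2 b^2)*tr(a) - tr(b^-1 a b a^2 b^2 a)  (eliminate a^-1) = -x^2*y^2*z^2 + x^3*y*z + 2*x*y^3*z + x*y*z^3 - x^2*y^2 - y^4 - y^2*z^2 - 4*x*y*z + 4*y^2 + z^2 - 2
tr(a b^2 a^-1 b^-1 a^-1 b a) = tr(b a^2 b^2 a^-1 b^-1)*tr(a) - tr(b a^2 b^2 a^-1 b^-1 a)  (eliminate a^-1) = x^2*y^2*z^2 - x^3*y*z - 2*x*y^3*z - x*y*z^3 + x^2*y^2 + y^4 + y^2*z^2 + 5*x*y*z - x^2 - 4*y^2 - z^2 + 2
tr(a b a b a b^2 a) = tr(b)*tr(a^2 b a b a b) - tr(a^2 b a b a)  (reduce the b square) = x*y*z^3 - x^2*z^2 - y^2*z^2 - x*y*z + x^2 + y^2 + z^2 - 2
and tr(a b a b a b a b) = tr(a b a b a b)*tr(a b) - tr(b a b a)  (split on a) = z^4 - 4*z^2 + 2
tr(a b a b a b^2 a b) = tr(b)*tr(a b a b a b a b) - tr(a b a b a b a)  (reduce the b square) = y*z^4 - x*z^3 - 3*y*z^2 + 2*x*z + y
next, tr(b^-1 a b a b a b^2 a) = tr(a b a b a b^2 a)*tr(b) - tr(a b a b a b^2 a b)  (eliminate b^-1) = x*y^2*z^3 - x^2*y*z^2 - y^3*z^2 - y*z^4 - x*y^2*z + x*z^3 + x^2*y + y^3 + 4*y*z^2 - 2*x*z - 3*y
and tr(b a b a b^2 a^-1 b^-1 a) = tr(b^-1 a b a b a b^2)*tr(a) - tr(b^-1 a b a b a b^2 a)  (eliminate a^-1) = -x*y^2*z^3 + x^2*y*z^2 + y^3*z^2 + y*z^4 + x*y^2*z - x^2*y - y^3 - 4*y*z^2 - x*z + 3*y
next, tr(a b^2 a^-1 b^-1 a^-1 b a b) = tr(b a b a b^2 a^-1 b^-1)*tr(a) - tr(b a b a b^2 a^-1 b^-1 a)  (eliminate a^-1) = x*y^2*z^3 - x^2*y*z^2 - y^3*z^2 - y*z^4 + y^3 + 4*y*z^2 - 3*y
tr(b^-1 a b^2 a^-1 b^-1 a^-1 b a) = tr(a b^2 a^-1 b^-1 a^-1 b a)*tr(b) - tr(a b^2 a^-1 b^-1 a^-1 b a b)  (eliminate b^-1) = x^2*y^3*z^2 - x^3*y^2*z - 2*x*y^4*z - 2*x*y^2*z^3 + x^2*y^3 + x^2*y*z^2 + y^5 + 2*y^3*z^2 + y*z^4 + 5*x*y^2*z - x^2*y - 5*y^3 - 5*y*z^2 + 5*y
tr(b^-2 a b^2 a^-1 b^-1 a^-1 b a) = tr(b^-1 a b^2 a^-1 b^-1 a^-1 b a)*tr(b) - tr(b^-1 a b^2 a^-1 b^-1 a^-1 b a b)  (eliminate b^-1) = x^2*y^4*z^2 - x^3*y^3*z - 2*x*y^5*z - 2*x*y^3*z^3 + x^2*y^4 + y^6 + 2*y^4*z^2 + y^2*z^4 + x^3*y*z + 7*x*y^3*z + x*y*z^3 - 2*x^2*y^2 - 6*y^4 - 6*y^2*z^2 - 5*x*y*z + x^2 + 9*y^2 + z^2 - 2
next, tr(b^-1 a^-1 b a^-1 b^-2 a b^2 a^-1) = tr(b^-2 a b^2 a^-1 b^-1 a^-1 b)*tr(a) - tr(b^-2 a b^2 a^-1 b^-1 a^-1 b a)  (eliminate a^-1) = -x^2*y^4*z^2 + x^3*y^3*z + 2*x*y^5*z + 2*x*y^3*z^3 - x^2*y^4 - x^2*y^2*z^2 - y^6 - 2*y^4*z^2 - y^2*z^4 - 6*x*y^3*z + 2*x^2*y^2 + 6*y^4 + 6*y^2*z^2 + x*y*z - 9*y^2 - z^2 + 2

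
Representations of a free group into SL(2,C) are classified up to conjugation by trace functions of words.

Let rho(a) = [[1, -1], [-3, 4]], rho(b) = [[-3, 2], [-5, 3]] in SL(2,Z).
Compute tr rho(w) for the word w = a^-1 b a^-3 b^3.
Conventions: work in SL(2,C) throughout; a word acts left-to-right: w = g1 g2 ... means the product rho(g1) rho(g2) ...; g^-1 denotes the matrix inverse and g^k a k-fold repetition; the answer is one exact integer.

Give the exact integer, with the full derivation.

rho(a^-1) = [[4, 1], [3, 1]]
... * rho(b) = [[-3, 2], [-5, 3]]  ->  [[-17, 11], [-14, 9]]
... * rho(a^-1) = [[4, 1], [3, 1]]  ->  [[-35, -6], [-29, -5]]
... * rho(a^-1) = [[4, 1], [3, 1]]  ->  [[-158, -41], [-131, -34]]
... * rho(a^-1) = [[4, 1], [3, 1]]  ->  [[-755, -199], [-626, -165]]
... * rho(b) = [[-3, 2], [-5, 3]]  ->  [[3260, -2107], [2703, -1747]]
... * rho(b) = [[-3, 2], [-5, 3]]  ->  [[755, 199], [626, 165]]
... * rho(b) = [[-3, 2], [-5, 3]]  ->  [[-3260, 2107], [-2703, 1747]]
tr = -3260 + 1747 = -1513

-1513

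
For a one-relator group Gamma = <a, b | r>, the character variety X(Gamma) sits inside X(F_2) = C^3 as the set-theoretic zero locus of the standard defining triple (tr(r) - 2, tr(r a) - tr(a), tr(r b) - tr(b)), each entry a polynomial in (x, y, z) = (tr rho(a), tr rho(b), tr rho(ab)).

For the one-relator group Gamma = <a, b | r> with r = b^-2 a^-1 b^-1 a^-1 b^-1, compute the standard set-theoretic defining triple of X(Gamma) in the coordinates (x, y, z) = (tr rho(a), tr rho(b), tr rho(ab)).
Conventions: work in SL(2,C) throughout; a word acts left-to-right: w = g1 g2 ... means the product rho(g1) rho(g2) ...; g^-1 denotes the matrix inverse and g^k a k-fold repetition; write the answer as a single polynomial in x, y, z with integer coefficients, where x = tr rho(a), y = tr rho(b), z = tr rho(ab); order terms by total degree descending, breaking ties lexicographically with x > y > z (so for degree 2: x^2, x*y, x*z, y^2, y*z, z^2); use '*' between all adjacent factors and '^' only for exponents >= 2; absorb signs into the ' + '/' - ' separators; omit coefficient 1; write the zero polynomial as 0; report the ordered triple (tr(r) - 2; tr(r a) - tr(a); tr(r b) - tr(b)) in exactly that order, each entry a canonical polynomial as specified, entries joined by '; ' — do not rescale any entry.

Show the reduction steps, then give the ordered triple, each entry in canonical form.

y^2*z^2 - x*y*z - y^2 - z^2; x*y^2*z^2 - x^2*y*z - y*z^3 - x*y^2 + 2*y*z; y*z^2 - x*z - 2*y

tr(b^-1) = tr(b) = y
next, tr(b^-2) = tr(b^-1) tr(b) - tr(1) = y^2 - 2
tr(b^-3) = tr(b^-2) tr(b) - tr(b^-1) = y^3 - 3*y
tr(a b^-1) = tr(a) tr(b) - tr(a b) = x*y - z
tr(a b^-2) = tr(a b^-1) tr(b) - tr(a) = x*y^2 - y*z - x
next, tr(b^-3 a) = tr(a b^-2) tr(b) - tr(a b^-1) = x*y^3 - y^2*z - 2*x*y + z
tr(a^-1 b^-3) = tr(b^-3) tr(a) - tr(b^-3 a) = y^2*z - x*y - z
tr(a^-1 b^-3 a^-1) = tr(a^-1 b^-3) tr(a) - tr(a^-1 b^-3 a) = x*y^2*z - x^2*y - y^3 - x*z + 3*y
tr(a b a) = tr(a) tr(b a) - tr(b) = x*z - y
and tr(a b a b) = tr(b a) tr(b a) - tr(1) = z^2 - 2
tr(b^-1 a b a) = tr(a b a) tr(b) - tr(a b a b) = x*y*z - y^2 - z^2 + 2
tr(b^-2 a b a) = tr(b^-1 a b a) tr(b) - tr(b^-1 a b a b) = x*y^2*z - y^3 - y*z^2 - x*z + 3*y
tr(b a^-1 b^-2 a) = tr(b^-2 a b) tr(a) - tr(b^-2 a b a) = -x*y^2*z + x^2*y + y^3 + y*z^2 - 3*y
next, tr(a^-1 b a^-1 b^-2) = tr(b a^-1 b^-2) tr(a) - tr(b a^-1 b^-2 a) = x*y^2*z - x^2*y - y^3 - y*z^2 + x*z + 3*y
tr(a^-1 b^-3 a^-1 b) = tr(a^-1 b a^-1 b^-2) tr(b) - tr(a^-1 b a^-1 b^-1) = x*y^3*z - x^2*y^2 - y^4 - y^2*z^2 + 4*y^2 + z^2 - 2
next, tr(b^-2 a^-1 b^-1 a^-1 b^-1) = tr(a^-1 b^-3 a^-1) tr(b) - tr(a^-1 b^-3 a^-1 b) = y^2*z^2 - x*y*z - y^2 - z^2 + 2
and tr(b a b) = tr(b) tr(a b) - tr(a) = y*z - x
next, tr(a^-1 b a b) = tr(b a b) tr(a) - tr(b a b a) = x*y*z - x^2 - z^2 + 2
next, tr(b a b^-1 a^-1) = tr(a^-1 b a) tr(b) - tr(a^-1 b a b) = -x*y*z + x^2 + y^2 + z^2 - 2
next, tr(a^-2 b a b^-1) = tr(b a b^-1 a^-1) tr(a) - tr(b a b^-1) = -x^2*y*z + x^3 + x*y^2 + x*z^2 - 3*x
tr(a^-1 b a b^-2 a^-1) = tr(a^-2 b a b^-1) tr(b) - tr(a^-2 b a) = -x^2*y^2*z + x^3*y + x*y^3 + x*y*z^2 - 4*x*y + z
next, tr(a^2) = tr(a) tr(a) - tr(1) = x^2 - 2
tr(b a^2 b) = tr(b) tr(a^2 b) - tr(a^2) = x*y*z - x^2 - y^2 + 2
and tr(b a^2 b a) = tr(a) tr(b a b a) - tr(b a b) = x*z^2 - y*z - x
tr(a b a^-1 b a) = tr(b a^2 b) tr(a) - tr(b a^2 b a) = x^2*y*z - x^3 - x*y^2 - x*z^2 + y*z + 3*x
next, tr(b a b a b) = tr(b) tr(a b a b) - tr(a b a) = y*z^2 - x*z - y
next, tr(b a b a b a) = tr(b a b a) tr(b a) - tr(a b)   [split at repeated b] = z^3 - 3*z
tr(a b a^-1 b a b) = tr(b a b a b) tr(a) - tr(b a b a b a) = x*y*z^2 - x^2*z - z^3 - x*y + 3*z
tr(b a^-1 b a b^-1 a) = tr(a b a^-1 b a) tr(b) - tr(a b a^-1 b a b) = x^2*y^2*z - x^3*y - x*y^3 - 2*x*y*z^2 + x^2*z + y^2*z + z^3 + 4*x*y - 3*z
tr(a^-1 b a^-1 b a b^-1) = tr(b a^-1 b a b^-1) tr(a) - tr(b a^-1 b a b^-1 a) = -x^2*y^2*z + x^3*y + x*y^3 + 2*x*y*z^2 - x^2*z - y^2*z - z^3 - 3*x*y + 3*z
tr(a^-1 b a b^-2 a^-1 b) = tr(a^-1 b a^-1 b a b^-1) tr(b) - tr(a^-1 b a^-1 b a) = -x^2*y^3*z + x^3*y^2 + x*y^4 + 2*x*y^2*z^2 - x^2*y*z - y^3*z - y*z^3 - 4*x*y^2 + 4*y*z + x
tr(a b^-2 a^-1 b^-1 a^-1 b) = tr(a^-1 b a b^-2 a^-1) tr(b) - tr(a^-1 b a b^-2 a^-1 b) = -x*y^2*z^2 + x^2*y*z + y^3*z + y*z^3 - 3*y*z - x
next, tr(b^-2 a^-1 b^-1 a^-1 b^-1 a) = tr(a b^-2 a^-1 b^-1 a^-1) tr(b) - tr(a b^-2 a^-1 b^-1 a^-1 b) = x*y^2*z^2 - x^2*y*z - y*z^3 - x*y^2 + 2*y*z + x
assemble the triple (tr(r) - 2; tr(r a) - x; tr(r b) - y)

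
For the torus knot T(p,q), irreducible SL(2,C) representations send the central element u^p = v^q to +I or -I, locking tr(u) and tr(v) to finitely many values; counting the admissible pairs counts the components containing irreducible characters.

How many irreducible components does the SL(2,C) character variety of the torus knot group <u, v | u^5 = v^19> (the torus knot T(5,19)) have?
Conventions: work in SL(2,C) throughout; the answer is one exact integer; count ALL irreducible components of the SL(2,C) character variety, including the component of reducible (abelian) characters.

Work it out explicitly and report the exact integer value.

37

For T(5,19): irreducibility forces the central element u^5 = v^19 to one of +I, -I.
On an irreducible component, tr(u) is locked at 2*cos(pi*alpha/5) for some alpha in 1..4, and tr(v) at 2*cos(pi*beta/19) for some beta in 1..18.
The two central values (-1)^alpha I and (-1)^beta I must be the same matrix, so alpha and beta share a parity.
count pairs: odd alpha (2 choices) x odd beta (9), plus even alpha (2) x even beta (9): 2*9 + 2*9 = 36.
That is 36 components of irreducible characters, and with the reducible (abelian) component the total is 37.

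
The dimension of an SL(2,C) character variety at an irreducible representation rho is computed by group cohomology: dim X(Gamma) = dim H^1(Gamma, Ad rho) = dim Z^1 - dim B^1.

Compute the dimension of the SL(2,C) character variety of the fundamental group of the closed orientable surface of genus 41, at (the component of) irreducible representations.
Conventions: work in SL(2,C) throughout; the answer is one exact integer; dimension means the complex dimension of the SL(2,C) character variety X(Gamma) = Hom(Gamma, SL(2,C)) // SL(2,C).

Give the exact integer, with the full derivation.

240

Gamma = pi_1(Sigma_41) = < a_1, b_1, ..., a_41, b_41 | prod [a_i, b_i] > has 2g = 82 generators and 1 relator.
Unconstrained cocycle data is one sl_2 vector per generator (246 dimensions), cut by the relator condition d_2(z) = 0.
At an irreducible rho, H^2 = coker(d_2) vanishes (Poincare duality: H^2 is dual to H^0 = invariants = 0), so d_2 is surjective onto sl_2 and dim Z^1 = 246 - 3 = 243.
dim B^1 = 3 (coboundaries, injective at irreducible rho).
dim H^1 = 243 - 3 = 240 = dim X.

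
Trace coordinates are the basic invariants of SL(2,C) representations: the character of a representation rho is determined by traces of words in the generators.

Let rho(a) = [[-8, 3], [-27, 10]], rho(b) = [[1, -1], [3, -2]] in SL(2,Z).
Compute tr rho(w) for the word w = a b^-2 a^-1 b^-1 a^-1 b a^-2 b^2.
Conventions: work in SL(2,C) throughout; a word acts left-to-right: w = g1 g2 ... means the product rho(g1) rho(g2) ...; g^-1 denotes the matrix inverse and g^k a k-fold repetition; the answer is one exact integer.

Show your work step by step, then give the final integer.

rho(a) = [[-8, 3], [-27, 10]]
... * rho(b^-1) = [[-2, 1], [-3, 1]]  ->  [[7, -5], [24, -17]]
... * rho(b^-1) = [[-2, 1], [-3, 1]]  ->  [[1, 2], [3, 7]]
... * rho(a^-1) = [[10, -3], [27, -8]]  ->  [[64, -19], [219, -65]]
... * rho(b^-1) = [[-2, 1], [-3, 1]]  ->  [[-71, 45], [-243, 154]]
... * rho(a^-1) = [[10, -3], [27, -8]]  ->  [[505, -147], [1728, -503]]
... * rho(b) = [[1, -1], [3, -2]]  ->  [[64, -211], [219, -722]]
... * rho(a^-1) = [[10, -3], [27, -8]]  ->  [[-5057, 1496], [-17304, 5119]]
... * rho(a^-1) = [[10, -3], [27, -8]]  ->  [[-10178, 3203], [-34827, 10960]]
... * rho(b) = [[1, -1], [3, -2]]  ->  [[-569, 3772], [-1947, 12907]]
... * rho(b) = [[1, -1], [3, -2]]  ->  [[10747, -6975], [36774, -23867]]
tr = 10747 + -23867 = -13120

-13120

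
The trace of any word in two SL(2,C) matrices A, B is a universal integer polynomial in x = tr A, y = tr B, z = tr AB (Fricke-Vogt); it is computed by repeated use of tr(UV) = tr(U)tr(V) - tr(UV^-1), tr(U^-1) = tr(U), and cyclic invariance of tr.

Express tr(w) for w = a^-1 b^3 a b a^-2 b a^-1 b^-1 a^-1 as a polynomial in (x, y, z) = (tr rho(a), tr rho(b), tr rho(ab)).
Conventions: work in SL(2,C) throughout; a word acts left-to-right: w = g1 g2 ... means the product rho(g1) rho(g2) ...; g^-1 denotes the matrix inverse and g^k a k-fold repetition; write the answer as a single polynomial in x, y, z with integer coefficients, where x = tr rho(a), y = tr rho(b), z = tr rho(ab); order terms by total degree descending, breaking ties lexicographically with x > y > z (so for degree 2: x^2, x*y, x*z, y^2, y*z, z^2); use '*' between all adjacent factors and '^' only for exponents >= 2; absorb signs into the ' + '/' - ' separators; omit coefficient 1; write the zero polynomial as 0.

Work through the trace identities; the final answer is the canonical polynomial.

x^4*y^4*z^2 - x^5*y^3*z - x^3*y^5*z - 2*x^3*y^3*z^3 + x^4*y^4 + x^2*y^2*z^4 + x^5*y*z + 4*x^3*y^3*z + 2*x^3*y*z^3 + x*y^5*z + x*y^3*z^3 - 2*x^4*y^2 - x^4*z^2 - 2*x^2*y^4 - 2*x^2*y^2*z^2 - x^2*z^4 - 4*x^3*y*z - 3*x*y^3*z - 2*x*y*z^3 + x^4 + 5*x^2*y^2 + 4*x^2*z^2 - y^2*z^2 + 4*x*y*z - 4*x^2 + 2

reduce: tr(a b^2) = tr(b)*tr(a b) - tr(a) = y*z - x
tr(b a b^2) = tr(b)*tr(a b^2) - tr(a b) = y^2*z - x*y - z
tr(b^3 a b) = tr(b)*tr(b a b^2) - tr(b a b) = y^3*z - x*y^2 - 2*y*z + x
tr(a b a b) = tr(a b)*tr(a b) - tr(1) = z^2 - 2
tr(a b a) = tr(a)*tr(b a) - tr(b) = x*z - y
tr(b a b a b) = tr(b)*tr(a b a b) - tr(a b a) = y*z^2 - x*z - y
tr(b^3 a b a) = tr(b)*tr(b a b a b) - tr(b a b a) = y^2*z^2 - x*y*z - y^2 - z^2 + 2
so tr(a^-1 b^3 a b) = tr(b^3 a b)*tr(a) - tr(b^3 a b a) = x*y^3*z - x^2*y^2 - y^2*z^2 - x*y*z + x^2 + y^2 + z^2 - 2
reduce: tr(b^2 a b a^-2 b) = tr(a^-1 b^3 a b)*tr(a) - tr(a^-1 b^3 a b a) = x^2*y^3*z - x^3*y^2 - x*y^2*z^2 - x^2*y*z - y^3*z + x^3 + 2*x*y^2 + x*z^2 + 2*y*z - 3*x
so tr(b^2) = tr(b)*tr(b) - tr(1) = y^2 - 2
reduce: tr(a b^2 a) = tr(a)*tr(b^2 a) - tr(b^2) = x*y*z - x^2 - y^2 + 2
reduce: tr(b a b^2 a b) = tr(b)*tr(a b^2 a b) - tr(a b^2 a) = y^2*z^2 - 2*x*y*z + x^2 - 2
reduce: tr(a b a b a b) = tr(b a b a)*tr(b a) - tr(a b) = z^3 - 3*z
tr(a b a b a) = tr(a)*tr(b a b a) - tr(b a b) = x*z^2 - y*z - x
reduce: tr(b a b^2 a b a) = tr(b)*tr(a b a b a b) - tr(a b a b a) = y*z^3 - x*z^2 - 2*y*z + x
tr(a^-1 b a b^2 a b) = tr(b a b^2 a b)*tr(a) - tr(b a b^2 a b a) = x*y^2*z^2 - 2*x^2*y*z - y*z^3 + x^3 + x*z^2 + 2*y*z - 3*x
reduce: tr(b^2 a b a^-2 b a) = tr(a^-1 b a b^2 a b)*tr(a) - tr(a^-1 b a b^2 a b a) = x^2*y^2*z^2 - 2*x^3*y*z - x*y*z^3 + x^4 + x^2*z^2 - y^2*z^2 + 4*x*y*z - 4*x^2 + 2
so tr(b^2 a b a^-2 b a^-1) = tr(b^2 a b a^-2 b)*tr(a) - tr(b^2 a b a^-2 b a) = x^3*y^3*z - x^4*y^2 - 2*x^2*y^2*z^2 + x^3*y*z - x*y^3*z + x*y*z^3 + 2*x^2*y^2 + y^2*z^2 - 2*x*y*z + x^2 - 2
reduce: tr(b^4 a b) = tr(b)*tr(b a b^3) - tr(b a b^2) = y^4*z - x*y^3 - 3*y^2*z + 2*x*y + z
tr(b^4 a b a) = tr(b)*tr(a b a b^3) - tr(a b a b^2) = y^3*z^2 - x*y^2*z - y^3 - 2*y*z^2 + x*z + 3*y
tr(b^4 a b a^-1) = tr(b^4 a b)*tr(a) - tr(b^4 a b a) = x*y^4*z - x^2*y^3 - y^3*z^2 - 2*x*y^2*z + 2*x^2*y + y^3 + 2*y*z^2 - 3*y
tr(b^3 a b a^-2 b) = tr(b^4 a b a^-1)*tr(a) - tr(b^4 a b) = x^2*y^4*z - x^3*y^3 - x*y^3*z^2 - 2*x^2*y^2*z - y^4*z + 2*x^3*y + 2*x*y^3 + 2*x*y*z^2 + 3*y^2*z - 5*x*y - z
so tr(b a b^3 a b) = tr(b)*tr(b a b^2 a b) - tr(b a b^2 a) = y^3*z^2 - 2*x*y^2*z + x^2*y - y*z^2 + x*z - y
so tr(b^2 a b^3 a b) = tr(b)*tr(b a b^3 a b) - tr(b a b^3 a) = y^4*z^2 - 2*x*y^3*z + x^2*y^2 - 2*y^2*z^2 + 2*x*y*z + z^2 - 2
tr(a b^2 a b a) = tr(a)*tr(b^2 a b a) - tr(b^2 a b) = x*y*z^2 - x^2*z - y^2*z + z
so tr(a b a b^2 a b^2) = tr(b)*tr(a b^2 a b a b) - tr(a b^2 a b a) = y^2*z^3 - 2*x*y*z^2 + x^2*z - y^2*z + x*y - z
reduce: tr(b^2 a b^3 a b a) = tr(b)*tr(a b a b^2 a b^2) - tr(a b a b^2 a b) = y^3*z^3 - 2*x*y^2*z^2 + x^2*y*z - y^3*z - y*z^3 + x*y^2 + x*z^2 + y*z - x
reduce: tr(b a b^3 a b a^-1 b) = tr(b^2 a b^3 a b)*tr(a) - tr(b^2 a b^3 a b a) = x*y^4*z^2 - 2*x^2*y^3*z - y^3*z^3 + x^3*y^2 + x^2*y*z + y^3*z + y*z^3 - x*y^2 - y*z - x
reduce: tr(b a b a b^3 a b) = tr(b)*tr(a b^2 a b a b^2) - tr(a b^2 a b a b) = y^3*z^3 - 2*x*y^2*z^2 + x^2*y*z - y^3*z - y*z^3 + x*y^2 + x*z^2 + y*z - x
reduce: tr(a b a b a b a b) = tr(a b)*tr(a b a b a b) - tr(a^-1 b^-1 a^-1 b^-1) = z^4 - 4*z^2 + 2
so tr(a b a b a b a) = tr(a)*tr(b a b a b a) - tr(b a b a b) = x*z^3 - y*z^2 - 2*x*z + y
so tr(b a b a b a b a b) = tr(b)*tr(a b a b a b a b) - tr(a b a b a b a) = y*z^4 - x*z^3 - 3*y*z^2 + 2*x*z + y
reduce: tr(b a b a b^3 a b a) = tr(b)*tr(b a b a b a b a b) - tr(b a b a b a b a) = y^2*z^4 - x*y*z^3 - 3*y^2*z^2 - z^4 + 2*x*y*z + y^2 + 4*z^2 - 2
tr(b a b^3 a b a^-1 b a) = tr(b a b a b^3 a b)*tr(a) - tr(b a b a b^3 a b a) = x*y^3*z^3 - 2*x^2*y^2*z^2 - y^2*z^4 + x^3*y*z - x*y^3*z + x^2*y^2 + x^2*z^2 + 3*y^2*z^2 + z^4 - x*y*z - x^2 - y^2 - 4*z^2 + 2
tr(b a^-1 b a b^3 a b a^-1) = tr(b a b^3 a b a^-1 b)*tr(a) - tr(b a b^3 a b a^-1 b a) = x^2*y^4*z^2 - 2*x^3*y^3*z - 2*x*y^3*z^3 + x^4*y^2 + 2*x^2*y^2*z^2 + y^2*z^4 + 2*x*y^3*z + x*y*z^3 - 2*x^2*y^2 - x^2*z^2 - 3*y^2*z^2 - z^4 + y^2 + 4*z^2 - 2
tr(b a^-1 b a b^3 a b) = tr(b a b^3 a b^2)*tr(a) - tr(b a b^3 a b^2 a) = x*y^4*z^2 - 2*x^2*y^3*z - y^3*z^3 + x^3*y^2 + x^2*y*z + y^3*z + y*z^3 - x*y^2 - y*z - x
tr(a b^3 a b a^-2 b a^-1 b) = tr(b a^-1 b a b^3 a b a^-1)*tr(a) - tr(b a^-1 b a b^3 a b) = x^3*y^4*z^2 - 2*x^4*y^3*z - 2*x^2*y^3*z^3 + x^5*y^2 + 2*x^3*y^2*z^2 - x*y^4*z^2 + x*y^2*z^4 + 4*x^2*y^3*z + x^2*y*z^3 + y^3*z^3 - 3*x^3*y^2 - x^3*z^2 - 3*x*y^2*z^2 - x*z^4 - x^2*y*z - y^3*z - y*z^3 + 2*x*y^2 + 4*x*z^2 + y*z - x
tr(b^3 a b a^-2 b a^-1 b^-1 a) = tr(a b^3 a b a^-2 b a^-1)*tr(b) - tr(a b^3 a b a^-2 b a^-1 b) = -x^3*y^4*z^2 + 2*x^4*y^3*z + x^2*y^5*z + 2*x^2*y^3*z^3 - x^5*y^2 - x^3*y^4 - 2*x^3*y^2*z^2 - x*y^2*z^4 - 6*x^2*y^3*z - x^2*y*z^3 - y^5*z - y^3*z^3 + 5*x^3*y^2 + x^3*z^2 + 2*x*y^4 + 5*x*y^2*z^2 + x*z^4 + x^2*y*z + 4*y^3*z + y*z^3 - 7*x*y^2 - 4*x*z^2 - 2*y*z + x
tr(a^-1 b^3 a b a^-2 b a^-1 b^-1) = tr(b^3 a b a^-2 b a^-1 b^-1)*tr(a) - tr(b^3 a b a^-2 b a^-1 b^-1 a) = x^3*y^4*z^2 - x^4*y^3*z - x^2*y^5*z - 2*x^2*y^3*z^3 + x^3*y^4 + x*y^2*z^4 + x^4*y*z + 5*x^2*y^3*z + 2*x^2*y*z^3 + y^5*z + y^3*z^3 - 3*x^3*y^2 - x^3*z^2 - 2*x*y^4 - 4*x*y^2*z^2 - x*z^4 - 3*x^2*y*z - 4*y^3*z - y*z^3 + x^3 + 7*x*y^2 + 4*x*z^2 + 2*y*z - 3*x
so tr(a^-1 b^3 a b a^-2 b a^-1 b^-1 a^-1) = tr(a^-1 b^3 a b a^-2 b a^-1 b^-1)*tr(a) - tr(a^-1 b^3 a b a^-2 b a^-1 b^-1 a) = x^4*y^4*z^2 - x^5*y^3*z - x^3*y^5*z - 2*x^3*y^3*z^3 + x^4*y^4 + x^2*y^2*z^4 + x^5*y*z + 4*x^3*y^3*z + 2*x^3*y*z^3 + x*y^5*z + x*y^3*z^3 - 2*x^4*y^2 - x^4*z^2 - 2*x^2*y^4 - 2*x^2*y^2*z^2 - x^2*z^4 - 4*x^3*y*z - 3*x*y^3*z - 2*x*y*z^3 + x^4 + 5*x^2*y^2 + 4*x^2*z^2 - y^2*z^2 + 4*x*y*z - 4*x^2 + 2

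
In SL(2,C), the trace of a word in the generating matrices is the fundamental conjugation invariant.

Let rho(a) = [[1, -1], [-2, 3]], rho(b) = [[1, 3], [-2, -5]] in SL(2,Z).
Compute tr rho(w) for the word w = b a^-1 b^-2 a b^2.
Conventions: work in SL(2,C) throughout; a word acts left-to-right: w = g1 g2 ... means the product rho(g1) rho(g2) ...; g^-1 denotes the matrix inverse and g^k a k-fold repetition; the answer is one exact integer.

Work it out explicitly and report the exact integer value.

-3844

rho(b) = [[1, 3], [-2, -5]]
... * rho(a^-1) = [[3, 1], [2, 1]]  ->  [[9, 4], [-16, -7]]
... * rho(b^-1) = [[-5, -3], [2, 1]]  ->  [[-37, -23], [66, 41]]
... * rho(b^-1) = [[-5, -3], [2, 1]]  ->  [[139, 88], [-248, -157]]
... * rho(a) = [[1, -1], [-2, 3]]  ->  [[-37, 125], [66, -223]]
... * rho(b) = [[1, 3], [-2, -5]]  ->  [[-287, -736], [512, 1313]]
... * rho(b) = [[1, 3], [-2, -5]]  ->  [[1185, 2819], [-2114, -5029]]
tr = 1185 + -5029 = -3844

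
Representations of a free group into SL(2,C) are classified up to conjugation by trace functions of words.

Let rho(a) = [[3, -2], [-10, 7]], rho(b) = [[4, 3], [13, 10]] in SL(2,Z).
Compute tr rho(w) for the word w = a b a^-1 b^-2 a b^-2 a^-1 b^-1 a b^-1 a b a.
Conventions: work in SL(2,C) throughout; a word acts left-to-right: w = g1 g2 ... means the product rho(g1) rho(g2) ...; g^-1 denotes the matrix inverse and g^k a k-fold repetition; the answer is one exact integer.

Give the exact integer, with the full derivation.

-42077731651654

rho(a) = [[3, -2], [-10, 7]]
... * rho(b) = [[4, 3], [13, 10]]  ->  [[-14, -11], [51, 40]]
... * rho(a^-1) = [[7, 2], [10, 3]]  ->  [[-208, -61], [757, 222]]
... * rho(b^-1) = [[10, -3], [-13, 4]]  ->  [[-1287, 380], [4684, -1383]]
... * rho(b^-1) = [[10, -3], [-13, 4]]  ->  [[-17810, 5381], [64819, -19584]]
... * rho(a) = [[3, -2], [-10, 7]]  ->  [[-107240, 73287], [390297, -266726]]
... * rho(b^-1) = [[10, -3], [-13, 4]]  ->  [[-2025131, 614868], [7370408, -2237795]]
... * rho(b^-1) = [[10, -3], [-13, 4]]  ->  [[-28244594, 8534865], [102795415, -31062404]]
... * rho(a^-1) = [[7, 2], [10, 3]]  ->  [[-112363508, -30884593], [408943865, 112403618]]
... * rho(b^-1) = [[10, -3], [-13, 4]]  ->  [[-722135371, 213552152], [2628191616, -777217123]]
... * rho(a) = [[3, -2], [-10, 7]]  ->  [[-4301927633, 2939135806], [15656746078, -10696903093]]
... * rho(b^-1) = [[10, -3], [-13, 4]]  ->  [[-81228041808, 24662326123], [295627200989, -89757850606]]
... * rho(a) = [[3, -2], [-10, 7]]  ->  [[-490307386654, 335092366477], [1784460109027, -1219559356220]]
... * rho(b) = [[4, 3], [13, 10]]  ->  [[2394971217585, 1880001504808], [-8716431194752, -6842213235119]]
... * rho(a) = [[3, -2], [-10, 7]]  ->  [[-11615101395325, 8370068098486], [42272838766934, -30462630256329]]
tr = -11615101395325 + -30462630256329 = -42077731651654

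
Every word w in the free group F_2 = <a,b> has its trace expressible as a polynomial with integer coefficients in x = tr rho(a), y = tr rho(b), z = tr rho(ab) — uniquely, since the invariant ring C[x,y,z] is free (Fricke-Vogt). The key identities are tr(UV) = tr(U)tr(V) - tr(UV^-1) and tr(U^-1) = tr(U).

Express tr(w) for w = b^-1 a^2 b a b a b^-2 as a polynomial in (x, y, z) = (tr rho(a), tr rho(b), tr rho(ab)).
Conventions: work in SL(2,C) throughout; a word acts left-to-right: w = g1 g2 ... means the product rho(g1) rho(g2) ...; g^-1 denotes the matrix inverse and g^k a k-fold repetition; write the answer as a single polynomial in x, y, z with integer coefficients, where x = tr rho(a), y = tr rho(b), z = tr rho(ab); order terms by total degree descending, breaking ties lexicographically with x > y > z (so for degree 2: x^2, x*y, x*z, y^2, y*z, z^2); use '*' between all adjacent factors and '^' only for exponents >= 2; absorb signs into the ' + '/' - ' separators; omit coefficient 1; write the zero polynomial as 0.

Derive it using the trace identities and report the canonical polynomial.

use: tr(b a b a) = tr(b a) * tr(b a) - tr(1)   [split at a repeated b] = z^2 - 2
tr(b a b) = tr(b) * tr(a b) - tr(a)   [square of b] = y*z - x
tr(b a b a^2) = tr(a) * tr(b a b a) - tr(b a b)   [square of a] = x*z^2 - y*z - x
use: tr(a^2 b a b a) = tr(a) * tr(b a b a^2) - tr(b a b a)   [square of a] = x^2*z^2 - x*y*z - x^2 - z^2 + 2
apply: tr(b a b a b a) = tr(a b) * tr(a b a b) - tr(a^-1 b^-1)   [split at a repeated a] = z^3 - 3*z
use: tr(a b a) = tr(a) * tr(b a) - tr(b)   [square of a] = x*z - y
tr(b a b a b) = tr(b) * tr(a b a b) - tr(a b a)   [square of b] = y*z^2 - x*z - y
use: tr(a^2 b a b a b) = tr(a) * tr(b a b a b a) - tr(b a b a b)   [square of a] = x*z^3 - y*z^2 - 2*x*z + y
tr(b^-1 a^2 b a b a) = tr(a^2 b a b a) * tr(b) - tr(a^2 b a b a b)   [inverse elimination on b] = x^2*y*z^2 - x*y^2*z - x*z^3 - x^2*y + 2*x*z + y
apply: tr(a^2 b a b a b^-2) = tr(b^-1 a^2 b a b a) * tr(b) - tr(b^-1 a^2 b a b a b)   [inverse elimination on b] = x^2*y^2*z^2 - x*y^3*z - x*y*z^3 - x^2*y^2 - x^2*z^2 + 3*x*y*z + x^2 + y^2 + z^2 - 2
tr(b^-1 a^2 b a b a b^-2) = tr(a^2 b a b a b^-2) * tr(b) - tr(a^2 b a b a b^-1)   [inverse elimination on b] = x^2*y^3*z^2 - x*y^4*z - x*y^2*z^3 - x^2*y^3 - 2*x^2*y*z^2 + 4*x*y^2*z + x*z^3 + 2*x^2*y + y^3 + y*z^2 - 2*x*z - 3*y

x^2*y^3*z^2 - x*y^4*z - x*y^2*z^3 - x^2*y^3 - 2*x^2*y*z^2 + 4*x*y^2*z + x*z^3 + 2*x^2*y + y^3 + y*z^2 - 2*x*z - 3*y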